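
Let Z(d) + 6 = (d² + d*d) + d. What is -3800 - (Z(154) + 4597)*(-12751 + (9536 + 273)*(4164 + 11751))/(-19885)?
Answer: 8144622859668/19885 ≈ 4.0959e+8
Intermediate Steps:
Z(d) = -6 + d + 2*d² (Z(d) = -6 + ((d² + d*d) + d) = -6 + ((d² + d²) + d) = -6 + (2*d² + d) = -6 + (d + 2*d²) = -6 + d + 2*d²)
-3800 - (Z(154) + 4597)*(-12751 + (9536 + 273)*(4164 + 11751))/(-19885) = -3800 - ((-6 + 154 + 2*154²) + 4597)*(-12751 + (9536 + 273)*(4164 + 11751))/(-19885) = -3800 - ((-6 + 154 + 2*23716) + 4597)*(-12751 + 9809*15915)*(-1)/19885 = -3800 - ((-6 + 154 + 47432) + 4597)*(-12751 + 156110235)*(-1)/19885 = -3800 - (47580 + 4597)*156097484*(-1)/19885 = -3800 - 52177*156097484*(-1)/19885 = -3800 - 8144698422668*(-1)/19885 = -3800 - 1*(-8144698422668/19885) = -3800 + 8144698422668/19885 = 8144622859668/19885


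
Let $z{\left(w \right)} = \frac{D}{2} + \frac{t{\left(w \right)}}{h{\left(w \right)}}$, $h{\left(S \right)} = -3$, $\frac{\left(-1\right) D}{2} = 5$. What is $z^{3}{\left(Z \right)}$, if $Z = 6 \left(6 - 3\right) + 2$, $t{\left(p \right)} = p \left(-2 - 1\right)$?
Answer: $3375$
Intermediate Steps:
$D = -10$ ($D = \left(-2\right) 5 = -10$)
$t{\left(p \right)} = - 3 p$ ($t{\left(p \right)} = p \left(-3\right) = - 3 p$)
$Z = 20$ ($Z = 6 \cdot 3 + 2 = 18 + 2 = 20$)
$z{\left(w \right)} = -5 + w$ ($z{\left(w \right)} = - \frac{10}{2} + \frac{\left(-3\right) w}{-3} = \left(-10\right) \frac{1}{2} + - 3 w \left(- \frac{1}{3}\right) = -5 + w$)
$z^{3}{\left(Z \right)} = \left(-5 + 20\right)^{3} = 15^{3} = 3375$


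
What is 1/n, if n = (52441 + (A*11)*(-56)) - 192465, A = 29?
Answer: -1/157888 ≈ -6.3336e-6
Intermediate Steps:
n = -157888 (n = (52441 + (29*11)*(-56)) - 192465 = (52441 + 319*(-56)) - 192465 = (52441 - 17864) - 192465 = 34577 - 192465 = -157888)
1/n = 1/(-157888) = -1/157888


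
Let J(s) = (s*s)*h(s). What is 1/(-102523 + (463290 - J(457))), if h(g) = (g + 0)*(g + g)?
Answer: -1/87235448835 ≈ -1.1463e-11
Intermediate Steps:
h(g) = 2*g² (h(g) = g*(2*g) = 2*g²)
J(s) = 2*s⁴ (J(s) = (s*s)*(2*s²) = s²*(2*s²) = 2*s⁴)
1/(-102523 + (463290 - J(457))) = 1/(-102523 + (463290 - 2*457⁴)) = 1/(-102523 + (463290 - 2*43617904801)) = 1/(-102523 + (463290 - 1*87235809602)) = 1/(-102523 + (463290 - 87235809602)) = 1/(-102523 - 87235346312) = 1/(-87235448835) = -1/87235448835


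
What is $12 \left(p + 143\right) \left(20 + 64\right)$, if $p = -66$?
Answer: $77616$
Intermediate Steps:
$12 \left(p + 143\right) \left(20 + 64\right) = 12 \left(-66 + 143\right) \left(20 + 64\right) = 12 \cdot 77 \cdot 84 = 12 \cdot 6468 = 77616$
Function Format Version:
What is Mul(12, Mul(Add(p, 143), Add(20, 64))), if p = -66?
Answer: 77616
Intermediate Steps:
Mul(12, Mul(Add(p, 143), Add(20, 64))) = Mul(12, Mul(Add(-66, 143), Add(20, 64))) = Mul(12, Mul(77, 84)) = Mul(12, 6468) = 77616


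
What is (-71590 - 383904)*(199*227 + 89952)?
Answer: -61548626750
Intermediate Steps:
(-71590 - 383904)*(199*227 + 89952) = -455494*(45173 + 89952) = -455494*135125 = -61548626750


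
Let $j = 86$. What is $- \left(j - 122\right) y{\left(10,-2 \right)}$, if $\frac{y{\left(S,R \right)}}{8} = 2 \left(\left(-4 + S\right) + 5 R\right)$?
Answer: $-2304$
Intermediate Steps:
$y{\left(S,R \right)} = -64 + 16 S + 80 R$ ($y{\left(S,R \right)} = 8 \cdot 2 \left(\left(-4 + S\right) + 5 R\right) = 8 \cdot 2 \left(-4 + S + 5 R\right) = 8 \left(-8 + 2 S + 10 R\right) = -64 + 16 S + 80 R$)
$- \left(j - 122\right) y{\left(10,-2 \right)} = - \left(86 - 122\right) \left(-64 + 16 \cdot 10 + 80 \left(-2\right)\right) = - \left(-36\right) \left(-64 + 160 - 160\right) = - \left(-36\right) \left(-64\right) = \left(-1\right) 2304 = -2304$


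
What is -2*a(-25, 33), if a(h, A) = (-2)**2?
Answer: -8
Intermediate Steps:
a(h, A) = 4
-2*a(-25, 33) = -2*4 = -8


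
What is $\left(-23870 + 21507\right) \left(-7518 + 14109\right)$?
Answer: $-15574533$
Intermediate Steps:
$\left(-23870 + 21507\right) \left(-7518 + 14109\right) = \left(-2363\right) 6591 = -15574533$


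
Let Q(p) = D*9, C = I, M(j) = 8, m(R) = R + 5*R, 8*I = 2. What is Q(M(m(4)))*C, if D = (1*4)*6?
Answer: 54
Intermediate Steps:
I = 1/4 (I = (1/8)*2 = 1/4 ≈ 0.25000)
m(R) = 6*R
C = 1/4 ≈ 0.25000
D = 24 (D = 4*6 = 24)
Q(p) = 216 (Q(p) = 24*9 = 216)
Q(M(m(4)))*C = 216*(1/4) = 54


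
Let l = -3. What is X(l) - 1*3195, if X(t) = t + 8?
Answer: -3190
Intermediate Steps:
X(t) = 8 + t
X(l) - 1*3195 = (8 - 3) - 1*3195 = 5 - 3195 = -3190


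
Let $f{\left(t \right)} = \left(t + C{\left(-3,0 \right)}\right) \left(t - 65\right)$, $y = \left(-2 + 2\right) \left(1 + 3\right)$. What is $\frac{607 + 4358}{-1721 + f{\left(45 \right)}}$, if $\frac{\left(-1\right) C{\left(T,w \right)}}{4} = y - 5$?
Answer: $- \frac{1655}{1007} \approx -1.6435$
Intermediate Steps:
$y = 0$ ($y = 0 \cdot 4 = 0$)
$C{\left(T,w \right)} = 20$ ($C{\left(T,w \right)} = - 4 \left(0 - 5\right) = \left(-4\right) \left(-5\right) = 20$)
$f{\left(t \right)} = \left(-65 + t\right) \left(20 + t\right)$ ($f{\left(t \right)} = \left(t + 20\right) \left(t - 65\right) = \left(20 + t\right) \left(-65 + t\right) = \left(-65 + t\right) \left(20 + t\right)$)
$\frac{607 + 4358}{-1721 + f{\left(45 \right)}} = \frac{607 + 4358}{-1721 - \left(3325 - 2025\right)} = \frac{4965}{-1721 - 1300} = \frac{4965}{-3021} = 4965 \left(- \frac{1}{3021}\right) = - \frac{1655}{1007}$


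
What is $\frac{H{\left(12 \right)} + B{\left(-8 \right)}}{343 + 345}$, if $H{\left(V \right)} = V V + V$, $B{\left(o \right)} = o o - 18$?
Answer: $\frac{101}{344} \approx 0.2936$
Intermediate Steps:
$B{\left(o \right)} = -18 + o^{2}$ ($B{\left(o \right)} = o^{2} - 18 = -18 + o^{2}$)
$H{\left(V \right)} = V + V^{2}$ ($H{\left(V \right)} = V^{2} + V = V + V^{2}$)
$\frac{H{\left(12 \right)} + B{\left(-8 \right)}}{343 + 345} = \frac{12 \left(1 + 12\right) - \left(18 - \left(-8\right)^{2}\right)}{343 + 345} = \frac{12 \cdot 13 + \left(-18 + 64\right)}{688} = \left(156 + 46\right) \frac{1}{688} = 202 \cdot \frac{1}{688} = \frac{101}{344}$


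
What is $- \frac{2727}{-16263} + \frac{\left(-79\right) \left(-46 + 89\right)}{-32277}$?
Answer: $\frac{15918310}{58324539} \approx 0.27293$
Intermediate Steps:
$- \frac{2727}{-16263} + \frac{\left(-79\right) \left(-46 + 89\right)}{-32277} = \left(-2727\right) \left(- \frac{1}{16263}\right) + \left(-79\right) 43 \left(- \frac{1}{32277}\right) = \frac{303}{1807} - - \frac{3397}{32277} = \frac{303}{1807} + \frac{3397}{32277} = \frac{15918310}{58324539}$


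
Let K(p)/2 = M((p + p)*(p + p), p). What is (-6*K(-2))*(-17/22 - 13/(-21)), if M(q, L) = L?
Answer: -284/77 ≈ -3.6883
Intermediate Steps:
K(p) = 2*p
(-6*K(-2))*(-17/22 - 13/(-21)) = (-12*(-2))*(-17/22 - 13/(-21)) = (-6*(-4))*(-17*1/22 - 13*(-1/21)) = 24*(-17/22 + 13/21) = 24*(-71/462) = -284/77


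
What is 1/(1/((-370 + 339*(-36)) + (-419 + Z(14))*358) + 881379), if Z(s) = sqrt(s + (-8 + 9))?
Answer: 23293994954860188/20530837979176426566949 + 358*sqrt(15)/20530837979176426566949 ≈ 1.1346e-6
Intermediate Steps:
Z(s) = sqrt(1 + s) (Z(s) = sqrt(s + 1) = sqrt(1 + s))
1/(1/((-370 + 339*(-36)) + (-419 + Z(14))*358) + 881379) = 1/(1/((-370 + 339*(-36)) + (-419 + sqrt(1 + 14))*358) + 881379) = 1/(1/((-370 - 12204) + (-419 + sqrt(15))*358) + 881379) = 1/(1/(-12574 + (-150002 + 358*sqrt(15))) + 881379) = 1/(1/(-162576 + 358*sqrt(15)) + 881379) = 1/(881379 + 1/(-162576 + 358*sqrt(15)))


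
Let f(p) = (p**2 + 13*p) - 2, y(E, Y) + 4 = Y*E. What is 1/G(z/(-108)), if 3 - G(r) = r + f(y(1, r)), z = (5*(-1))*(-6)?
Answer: 324/13799 ≈ 0.023480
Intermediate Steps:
y(E, Y) = -4 + E*Y (y(E, Y) = -4 + Y*E = -4 + E*Y)
z = 30 (z = -5*(-6) = 30)
f(p) = -2 + p**2 + 13*p
G(r) = 57 - (-4 + r)**2 - 14*r (G(r) = 3 - (r + (-2 + (-4 + 1*r)**2 + 13*(-4 + 1*r))) = 3 - (r + (-2 + (-4 + r)**2 + 13*(-4 + r))) = 3 - (r + (-2 + (-4 + r)**2 + (-52 + 13*r))) = 3 - (r + (-54 + (-4 + r)**2 + 13*r)) = 3 - (-54 + (-4 + r)**2 + 14*r) = 3 + (54 - (-4 + r)**2 - 14*r) = 57 - (-4 + r)**2 - 14*r)
1/G(z/(-108)) = 1/(41 - (30/(-108))**2 - 180/(-108)) = 1/(41 - (30*(-1/108))**2 - 180*(-1)/108) = 1/(41 - (-5/18)**2 - 6*(-5/18)) = 1/(41 - 1*25/324 + 5/3) = 1/(41 - 25/324 + 5/3) = 1/(13799/324) = 324/13799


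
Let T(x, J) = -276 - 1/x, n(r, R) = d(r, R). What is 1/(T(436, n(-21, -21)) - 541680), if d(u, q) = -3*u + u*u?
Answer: -436/236292817 ≈ -1.8452e-6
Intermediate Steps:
d(u, q) = u**2 - 3*u (d(u, q) = -3*u + u**2 = u**2 - 3*u)
n(r, R) = r*(-3 + r)
1/(T(436, n(-21, -21)) - 541680) = 1/((-276 - 1/436) - 541680) = 1/(-120337/436 - 541680) = 1/(-236292817/436) = -436/236292817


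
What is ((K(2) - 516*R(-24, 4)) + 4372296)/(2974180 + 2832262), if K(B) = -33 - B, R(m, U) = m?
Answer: 4384645/5806442 ≈ 0.75513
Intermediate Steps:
((K(2) - 516*R(-24, 4)) + 4372296)/(2974180 + 2832262) = (((-33 - 1*2) - 516*(-24)) + 4372296)/(2974180 + 2832262) = (((-33 - 2) + 12384) + 4372296)/5806442 = ((-35 + 12384) + 4372296)*(1/5806442) = (12349 + 4372296)*(1/5806442) = 4384645*(1/5806442) = 4384645/5806442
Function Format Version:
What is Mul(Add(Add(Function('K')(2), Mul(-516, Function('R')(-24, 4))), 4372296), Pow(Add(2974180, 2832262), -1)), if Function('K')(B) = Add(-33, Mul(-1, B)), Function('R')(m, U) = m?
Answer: Rational(4384645, 5806442) ≈ 0.75513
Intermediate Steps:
Mul(Add(Add(Function('K')(2), Mul(-516, Function('R')(-24, 4))), 4372296), Pow(Add(2974180, 2832262), -1)) = Mul(Add(Add(Add(-33, Mul(-1, 2)), Mul(-516, -24)), 4372296), Pow(Add(2974180, 2832262), -1)) = Mul(Add(Add(Add(-33, -2), 12384), 4372296), Pow(5806442, -1)) = Mul(Add(Add(-35, 12384), 4372296), Rational(1, 5806442)) = Mul(Add(12349, 4372296), Rational(1, 5806442)) = Mul(4384645, Rational(1, 5806442)) = Rational(4384645, 5806442)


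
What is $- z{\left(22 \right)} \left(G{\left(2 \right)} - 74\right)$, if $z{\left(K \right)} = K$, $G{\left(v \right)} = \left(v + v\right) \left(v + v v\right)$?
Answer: $1100$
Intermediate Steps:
$G{\left(v \right)} = 2 v \left(v + v^{2}\right)$
$- z{\left(22 \right)} \left(G{\left(2 \right)} - 74\right) = - 22 \left(2 \cdot 2^{2} \left(1 + 2\right) - 74\right) = - 22 \left(2 \cdot 4 \cdot 3 - 74\right) = - 22 \left(24 - 74\right) = - 22 \left(-50\right) = \left(-1\right) \left(-1100\right) = 1100$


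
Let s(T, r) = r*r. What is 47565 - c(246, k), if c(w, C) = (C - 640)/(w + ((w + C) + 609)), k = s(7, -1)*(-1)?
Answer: 52322141/1100 ≈ 47566.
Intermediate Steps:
s(T, r) = r²
k = -1 (k = (-1)²*(-1) = 1*(-1) = -1)
c(w, C) = (-640 + C)/(609 + C + 2*w) (c(w, C) = (-640 + C)/(w + ((C + w) + 609)) = (-640 + C)/(w + (609 + C + w)) = (-640 + C)/(609 + C + 2*w))
47565 - c(246, k) = 47565 - (-640 - 1)/(609 - 1 + 2*246) = 47565 - (-641)/(609 - 1 + 492) = 47565 - (-641)/1100 = 47565 - 1*(-641/1100) = 47565 + 641/1100 = 52322141/1100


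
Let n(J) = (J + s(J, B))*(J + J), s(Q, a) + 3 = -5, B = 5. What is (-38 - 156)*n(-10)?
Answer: -69840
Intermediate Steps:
s(Q, a) = -8 (s(Q, a) = -3 - 5 = -8)
n(J) = 2*J*(-8 + J) (n(J) = (J - 8)*(J + J) = (-8 + J)*(2*J) = 2*J*(-8 + J))
(-38 - 156)*n(-10) = (-38 - 156)*(2*(-10)*(-8 - 10)) = -388*(-10)*(-18) = -194*360 = -69840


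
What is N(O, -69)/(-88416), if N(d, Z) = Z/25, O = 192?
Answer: 23/736800 ≈ 3.1216e-5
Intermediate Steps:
N(d, Z) = Z/25 (N(d, Z) = Z*(1/25) = Z/25)
N(O, -69)/(-88416) = ((1/25)*(-69))/(-88416) = -69/25*(-1/88416) = 23/736800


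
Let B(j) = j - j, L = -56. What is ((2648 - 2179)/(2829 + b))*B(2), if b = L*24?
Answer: 0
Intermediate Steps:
B(j) = 0
b = -1344 (b = -56*24 = -1344)
((2648 - 2179)/(2829 + b))*B(2) = ((2648 - 2179)/(2829 - 1344))*0 = (469/1485)*0 = 0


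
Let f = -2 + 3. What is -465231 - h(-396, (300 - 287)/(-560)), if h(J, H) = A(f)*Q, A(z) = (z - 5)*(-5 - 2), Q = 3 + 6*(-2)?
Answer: -464979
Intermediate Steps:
Q = -9 (Q = 3 - 12 = -9)
f = 1
A(z) = 35 - 7*z (A(z) = (-5 + z)*(-7) = 35 - 7*z)
h(J, H) = -252 (h(J, H) = (35 - 7*1)*(-9) = (35 - 7)*(-9) = 28*(-9) = -252)
-465231 - h(-396, (300 - 287)/(-560)) = -465231 - 1*(-252) = -465231 + 252 = -464979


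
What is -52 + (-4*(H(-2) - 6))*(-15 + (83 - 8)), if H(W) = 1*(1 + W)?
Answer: 1628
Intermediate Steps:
H(W) = 1 + W
-52 + (-4*(H(-2) - 6))*(-15 + (83 - 8)) = -52 + (-4*((1 - 2) - 6))*(-15 + (83 - 8)) = -52 + (-4*(-1 - 6))*(-15 + 75) = -52 - 4*(-7)*60 = -52 + 28*60 = -52 + 1680 = 1628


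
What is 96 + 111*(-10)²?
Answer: 11196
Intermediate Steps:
96 + 111*(-10)² = 96 + 111*100 = 96 + 11100 = 11196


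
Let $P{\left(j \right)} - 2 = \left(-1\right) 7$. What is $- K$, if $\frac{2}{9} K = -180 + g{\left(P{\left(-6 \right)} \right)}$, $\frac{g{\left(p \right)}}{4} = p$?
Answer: $900$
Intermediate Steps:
$P{\left(j \right)} = -5$ ($P{\left(j \right)} = 2 - 7 = -5$)
$g{\left(p \right)} = 4 p$
$K = -900$ ($K = \frac{9 \left(-180 + 4 \left(-5\right)\right)}{2} = \frac{9 \left(-180 - 20\right)}{2} = \frac{9}{2} \left(-200\right) = -900$)
$- K = \left(-1\right) \left(-900\right) = 900$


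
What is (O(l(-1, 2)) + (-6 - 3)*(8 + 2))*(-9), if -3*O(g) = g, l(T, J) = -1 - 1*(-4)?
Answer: 819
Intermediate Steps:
l(T, J) = 3 (l(T, J) = -1 + 4 = 3)
O(g) = -g/3
(O(l(-1, 2)) + (-6 - 3)*(8 + 2))*(-9) = (-1/3*3 + (-6 - 3)*(8 + 2))*(-9) = (-1 - 9*10)*(-9) = (-1 - 90)*(-9) = -91*(-9) = 819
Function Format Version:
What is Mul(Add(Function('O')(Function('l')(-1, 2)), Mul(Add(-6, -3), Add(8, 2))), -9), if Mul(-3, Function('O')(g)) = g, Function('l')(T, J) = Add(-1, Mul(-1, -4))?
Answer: 819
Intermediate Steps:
Function('l')(T, J) = 3 (Function('l')(T, J) = Add(-1, 4) = 3)
Function('O')(g) = Mul(Rational(-1, 3), g)
Mul(Add(Function('O')(Function('l')(-1, 2)), Mul(Add(-6, -3), Add(8, 2))), -9) = Mul(Add(Mul(Rational(-1, 3), 3), Mul(Add(-6, -3), Add(8, 2))), -9) = Mul(Add(-1, Mul(-9, 10)), -9) = Mul(Add(-1, -90), -9) = Mul(-91, -9) = 819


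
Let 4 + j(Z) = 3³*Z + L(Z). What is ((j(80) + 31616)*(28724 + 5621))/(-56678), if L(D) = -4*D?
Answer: -574454470/28339 ≈ -20271.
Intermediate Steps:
j(Z) = -4 + 23*Z (j(Z) = -4 + (3³*Z - 4*Z) = -4 + (27*Z - 4*Z) = -4 + 23*Z)
((j(80) + 31616)*(28724 + 5621))/(-56678) = (((-4 + 23*80) + 31616)*(28724 + 5621))/(-56678) = (((-4 + 1840) + 31616)*34345)*(-1/56678) = ((1836 + 31616)*34345)*(-1/56678) = (33452*34345)*(-1/56678) = 1148908940*(-1/56678) = -574454470/28339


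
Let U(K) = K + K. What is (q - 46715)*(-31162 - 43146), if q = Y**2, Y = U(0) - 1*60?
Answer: 3203789420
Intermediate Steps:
U(K) = 2*K
Y = -60 (Y = 2*0 - 1*60 = 0 - 60 = -60)
q = 3600 (q = (-60)**2 = 3600)
(q - 46715)*(-31162 - 43146) = (3600 - 46715)*(-31162 - 43146) = -43115*(-74308) = 3203789420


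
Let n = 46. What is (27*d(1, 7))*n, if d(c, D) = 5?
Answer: 6210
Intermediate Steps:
(27*d(1, 7))*n = (27*5)*46 = 135*46 = 6210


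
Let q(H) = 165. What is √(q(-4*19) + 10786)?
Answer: √10951 ≈ 104.65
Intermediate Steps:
√(q(-4*19) + 10786) = √(165 + 10786) = √10951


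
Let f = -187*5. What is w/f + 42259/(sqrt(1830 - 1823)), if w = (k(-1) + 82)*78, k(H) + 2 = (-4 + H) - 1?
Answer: -5772/935 + 6037*sqrt(7) ≈ 15966.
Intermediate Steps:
k(H) = -7 + H (k(H) = -2 + ((-4 + H) - 1) = -2 + (-5 + H) = -7 + H)
f = -935
w = 5772 (w = ((-7 - 1) + 82)*78 = (-8 + 82)*78 = 74*78 = 5772)
w/f + 42259/(sqrt(1830 - 1823)) = 5772/(-935) + 42259/(sqrt(1830 - 1823)) = 5772*(-1/935) + 42259/(sqrt(7)) = -5772/935 + 42259*(sqrt(7)/7) = -5772/935 + 6037*sqrt(7)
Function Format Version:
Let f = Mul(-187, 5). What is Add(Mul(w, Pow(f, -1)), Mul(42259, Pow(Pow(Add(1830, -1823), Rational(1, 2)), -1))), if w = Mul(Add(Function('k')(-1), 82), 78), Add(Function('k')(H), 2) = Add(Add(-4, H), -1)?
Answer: Add(Rational(-5772, 935), Mul(6037, Pow(7, Rational(1, 2)))) ≈ 15966.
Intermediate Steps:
Function('k')(H) = Add(-7, H) (Function('k')(H) = Add(-2, Add(Add(-4, H), -1)) = Add(-2, Add(-5, H)) = Add(-7, H))
f = -935
w = 5772 (w = Mul(Add(Add(-7, -1), 82), 78) = Mul(Add(-8, 82), 78) = Mul(74, 78) = 5772)
Add(Mul(w, Pow(f, -1)), Mul(42259, Pow(Pow(Add(1830, -1823), Rational(1, 2)), -1))) = Add(Mul(5772, Pow(-935, -1)), Mul(42259, Pow(Pow(Add(1830, -1823), Rational(1, 2)), -1))) = Add(Mul(5772, Rational(-1, 935)), Mul(42259, Pow(Pow(7, Rational(1, 2)), -1))) = Add(Rational(-5772, 935), Mul(42259, Mul(Rational(1, 7), Pow(7, Rational(1, 2))))) = Add(Rational(-5772, 935), Mul(6037, Pow(7, Rational(1, 2))))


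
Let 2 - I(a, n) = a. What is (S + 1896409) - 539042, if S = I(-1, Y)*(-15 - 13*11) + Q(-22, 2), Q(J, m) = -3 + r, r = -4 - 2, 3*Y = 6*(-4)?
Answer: 1356884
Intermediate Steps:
Y = -8 (Y = (6*(-4))/3 = (⅓)*(-24) = -8)
r = -6
I(a, n) = 2 - a
Q(J, m) = -9 (Q(J, m) = -3 - 6 = -9)
S = -483 (S = (2 - 1*(-1))*(-15 - 13*11) - 9 = (2 + 1)*(-15 - 143) - 9 = 3*(-158) - 9 = -474 - 9 = -483)
(S + 1896409) - 539042 = (-483 + 1896409) - 539042 = 1895926 - 539042 = 1356884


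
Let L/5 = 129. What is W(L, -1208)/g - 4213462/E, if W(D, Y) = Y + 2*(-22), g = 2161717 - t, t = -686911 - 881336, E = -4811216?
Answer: 1963754741617/2243207809528 ≈ 0.87542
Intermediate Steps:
t = -1568247
g = 3729964 (g = 2161717 - 1*(-1568247) = 2161717 + 1568247 = 3729964)
L = 645 (L = 5*129 = 645)
W(D, Y) = -44 + Y (W(D, Y) = Y - 44 = -44 + Y)
W(L, -1208)/g - 4213462/E = (-44 - 1208)/3729964 - 4213462/(-4811216) = -1252*1/3729964 - 4213462*(-1/4811216) = -313/932491 + 2106731/2405608 = 1963754741617/2243207809528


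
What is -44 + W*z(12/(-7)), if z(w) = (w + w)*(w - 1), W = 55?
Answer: 22924/49 ≈ 467.84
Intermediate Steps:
z(w) = 2*w*(-1 + w) (z(w) = (2*w)*(-1 + w) = 2*w*(-1 + w))
-44 + W*z(12/(-7)) = -44 + 55*(2*(12/(-7))*(-1 + 12/(-7))) = -44 + 55*(2*(12*(-1/7))*(-1 + 12*(-1/7))) = -44 + 55*(2*(-12/7)*(-1 - 12/7)) = -44 + 55*(2*(-12/7)*(-19/7)) = -44 + 55*(456/49) = -44 + 25080/49 = 22924/49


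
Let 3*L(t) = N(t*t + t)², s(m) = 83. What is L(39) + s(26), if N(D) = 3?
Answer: 86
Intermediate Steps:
L(t) = 3 (L(t) = (⅓)*3² = (⅓)*9 = 3)
L(39) + s(26) = 3 + 83 = 86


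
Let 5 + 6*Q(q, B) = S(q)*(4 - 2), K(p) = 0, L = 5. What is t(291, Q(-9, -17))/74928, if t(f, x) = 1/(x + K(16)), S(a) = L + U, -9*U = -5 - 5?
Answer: 9/811720 ≈ 1.1088e-5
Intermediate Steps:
U = 10/9 (U = -(-5 - 5)/9 = -⅑*(-10) = 10/9 ≈ 1.1111)
S(a) = 55/9 (S(a) = 5 + 10/9 = 55/9)
Q(q, B) = 65/54 (Q(q, B) = -⅚ + (55*(4 - 2)/9)/6 = -⅚ + ((55/9)*2)/6 = -⅚ + (⅙)*(110/9) = -⅚ + 55/27 = 65/54)
t(f, x) = 1/x (t(f, x) = 1/(x + 0) = 1/x)
t(291, Q(-9, -17))/74928 = 1/((65/54)*74928) = (54/65)*(1/74928) = 9/811720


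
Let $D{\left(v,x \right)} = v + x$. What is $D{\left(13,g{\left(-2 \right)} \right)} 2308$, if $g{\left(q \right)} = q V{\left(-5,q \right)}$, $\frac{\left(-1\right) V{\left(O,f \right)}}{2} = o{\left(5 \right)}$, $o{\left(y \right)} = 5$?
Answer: $76164$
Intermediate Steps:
$V{\left(O,f \right)} = -10$ ($V{\left(O,f \right)} = \left(-2\right) 5 = -10$)
$g{\left(q \right)} = - 10 q$ ($g{\left(q \right)} = q \left(-10\right) = - 10 q$)
$D{\left(13,g{\left(-2 \right)} \right)} 2308 = \left(13 - -20\right) 2308 = \left(13 + 20\right) 2308 = 33 \cdot 2308 = 76164$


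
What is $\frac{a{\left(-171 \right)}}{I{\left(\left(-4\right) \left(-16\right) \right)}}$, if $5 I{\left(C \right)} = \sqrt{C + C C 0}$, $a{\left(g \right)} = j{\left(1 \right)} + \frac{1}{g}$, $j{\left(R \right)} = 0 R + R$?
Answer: $\frac{425}{684} \approx 0.62134$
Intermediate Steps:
$j{\left(R \right)} = R$ ($j{\left(R \right)} = 0 + R = R$)
$a{\left(g \right)} = 1 + \frac{1}{g}$
$I{\left(C \right)} = \frac{\sqrt{C}}{5}$ ($I{\left(C \right)} = \frac{\sqrt{C + C C 0}}{5} = \frac{\sqrt{C + C^{2} \cdot 0}}{5} = \frac{\sqrt{C + 0}}{5} = \frac{\sqrt{C}}{5}$)
$\frac{a{\left(-171 \right)}}{I{\left(\left(-4\right) \left(-16\right) \right)}} = \frac{\frac{1}{-171} \left(1 - 171\right)}{\frac{1}{5} \sqrt{\left(-4\right) \left(-16\right)}} = \frac{\left(- \frac{1}{171}\right) \left(-170\right)}{\frac{1}{5} \sqrt{64}} = \frac{170}{171 \cdot \frac{1}{5} \cdot 8} = \frac{170}{171 \cdot \frac{8}{5}} = \frac{170}{171} \cdot \frac{5}{8} = \frac{425}{684}$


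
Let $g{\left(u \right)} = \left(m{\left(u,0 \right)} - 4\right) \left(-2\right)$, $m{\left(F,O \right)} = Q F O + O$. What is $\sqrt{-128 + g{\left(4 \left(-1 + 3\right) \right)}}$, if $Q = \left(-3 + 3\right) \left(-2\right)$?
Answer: $2 i \sqrt{30} \approx 10.954 i$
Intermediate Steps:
$Q = 0$ ($Q = 0 \left(-2\right) = 0$)
$m{\left(F,O \right)} = O$ ($m{\left(F,O \right)} = 0 F O + O = 0 O + O = 0 + O = O$)
$g{\left(u \right)} = 8$ ($g{\left(u \right)} = \left(0 - 4\right) \left(-2\right) = \left(-4\right) \left(-2\right) = 8$)
$\sqrt{-128 + g{\left(4 \left(-1 + 3\right) \right)}} = \sqrt{-128 + 8} = \sqrt{-120} = 2 i \sqrt{30}$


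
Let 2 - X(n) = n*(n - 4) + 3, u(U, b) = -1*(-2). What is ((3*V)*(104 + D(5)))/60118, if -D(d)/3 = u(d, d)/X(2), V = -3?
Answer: -459/30059 ≈ -0.015270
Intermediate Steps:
u(U, b) = 2
X(n) = -1 - n*(-4 + n) (X(n) = 2 - (n*(n - 4) + 3) = 2 - (n*(-4 + n) + 3) = 2 - (3 + n*(-4 + n)) = 2 + (-3 - n*(-4 + n)) = -1 - n*(-4 + n))
D(d) = -2 (D(d) = -6/(-1 - 1*2**2 + 4*2) = -6/(-1 - 1*4 + 8) = -6/(-1 - 4 + 8) = -6/3 = -3*2/3 = -2)
((3*V)*(104 + D(5)))/60118 = ((3*(-3))*(104 - 2))/60118 = -9*102*(1/60118) = -918*1/60118 = -459/30059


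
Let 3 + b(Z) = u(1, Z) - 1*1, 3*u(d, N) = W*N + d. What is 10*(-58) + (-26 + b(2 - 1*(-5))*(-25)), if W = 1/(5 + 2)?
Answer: -1568/3 ≈ -522.67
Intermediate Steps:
W = 1/7 ≈ 0.14286
u(d, N) = d/3 + N/21 (u(d, N) = (N/7 + d)/3 = (d + N/7)/3 = d/3 + N/21)
b(Z) = -11/3 + Z/21 (b(Z) = -3 + (((1/3)*1 + Z/21) - 1*1) = -3 + ((1/3 + Z/21) - 1) = -3 + (-2/3 + Z/21) = -11/3 + Z/21)
10*(-58) + (-26 + b(2 - 1*(-5))*(-25)) = 10*(-58) + (-26 + (-11/3 + (2 - 1*(-5))/21)*(-25)) = -580 + (-26 + (-11/3 + (2 + 5)/21)*(-25)) = -580 + (-26 + (-11/3 + (1/21)*7)*(-25)) = -580 + (-26 + (-11/3 + 1/3)*(-25)) = -580 + (-26 - 10/3*(-25)) = -580 + (-26 + 250/3) = -580 + 172/3 = -1568/3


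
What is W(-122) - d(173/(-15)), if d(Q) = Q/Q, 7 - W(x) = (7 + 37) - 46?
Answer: 8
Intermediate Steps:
W(x) = 9 (W(x) = 7 - ((7 + 37) - 46) = 7 - (44 - 46) = 7 - 1*(-2) = 7 + 2 = 9)
d(Q) = 1
W(-122) - d(173/(-15)) = 9 - 1*1 = 9 - 1 = 8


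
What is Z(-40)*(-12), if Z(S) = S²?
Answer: -19200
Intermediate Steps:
Z(-40)*(-12) = (-40)²*(-12) = 1600*(-12) = -19200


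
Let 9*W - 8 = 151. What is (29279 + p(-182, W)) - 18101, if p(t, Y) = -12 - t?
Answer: 11348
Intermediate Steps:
W = 53/3 (W = 8/9 + (⅑)*151 = 8/9 + 151/9 = 53/3 ≈ 17.667)
(29279 + p(-182, W)) - 18101 = (29279 + (-12 - 1*(-182))) - 18101 = (29279 + (-12 + 182)) - 18101 = (29279 + 170) - 18101 = 29449 - 18101 = 11348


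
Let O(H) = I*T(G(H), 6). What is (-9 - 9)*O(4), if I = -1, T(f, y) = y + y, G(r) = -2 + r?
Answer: 216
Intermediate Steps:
T(f, y) = 2*y
O(H) = -12 (O(H) = -2*6 = -1*12 = -12)
(-9 - 9)*O(4) = (-9 - 9)*(-12) = -18*(-12) = 216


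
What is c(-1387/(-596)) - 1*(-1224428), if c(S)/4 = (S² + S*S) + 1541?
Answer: 54642669753/44402 ≈ 1.2306e+6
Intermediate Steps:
c(S) = 6164 + 8*S² (c(S) = 4*((S² + S*S) + 1541) = 4*((S² + S²) + 1541) = 4*(2*S² + 1541) = 4*(1541 + 2*S²) = 6164 + 8*S²)
c(-1387/(-596)) - 1*(-1224428) = (6164 + 8*(-1387/(-596))²) - 1*(-1224428) = (6164 + 8*(-1387*(-1/596))²) + 1224428 = (6164 + 8*(1387/596)²) + 1224428 = (6164 + 8*(1923769/355216)) + 1224428 = (6164 + 1923769/44402) + 1224428 = 275617697/44402 + 1224428 = 54642669753/44402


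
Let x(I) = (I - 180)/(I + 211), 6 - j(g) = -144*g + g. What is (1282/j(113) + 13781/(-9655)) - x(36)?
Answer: -5898467897/7710009905 ≈ -0.76504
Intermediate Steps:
j(g) = 6 + 143*g (j(g) = 6 - (-144*g + g) = 6 - (-143)*g = 6 + 143*g)
x(I) = (-180 + I)/(211 + I)
(1282/j(113) + 13781/(-9655)) - x(36) = (1282/(6 + 143*113) + 13781/(-9655)) - (-180 + 36)/(211 + 36) = (1282/(6 + 16159) + 13781*(-1/9655)) - (-144)/247 = (1282/16165 - 13781/9655) - (-144)/247 = (1282*(1/16165) - 13781/9655) - 1*(-144/247) = (1282/16165 - 13781/9655) + 144/247 = -42078431/31214615 + 144/247 = -5898467897/7710009905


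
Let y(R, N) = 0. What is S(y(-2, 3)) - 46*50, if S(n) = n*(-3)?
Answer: -2300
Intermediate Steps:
S(n) = -3*n
S(y(-2, 3)) - 46*50 = -3*0 - 46*50 = 0 - 2300 = -2300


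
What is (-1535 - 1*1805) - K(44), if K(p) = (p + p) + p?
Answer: -3472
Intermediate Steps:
K(p) = 3*p (K(p) = 2*p + p = 3*p)
(-1535 - 1*1805) - K(44) = (-1535 - 1*1805) - 3*44 = (-1535 - 1805) - 1*132 = -3340 - 132 = -3472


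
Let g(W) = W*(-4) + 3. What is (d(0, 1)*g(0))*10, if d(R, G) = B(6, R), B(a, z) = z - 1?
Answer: -30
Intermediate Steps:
B(a, z) = -1 + z
d(R, G) = -1 + R
g(W) = 3 - 4*W (g(W) = -4*W + 3 = 3 - 4*W)
(d(0, 1)*g(0))*10 = ((-1 + 0)*(3 - 4*0))*10 = -(3 + 0)*10 = -1*3*10 = -3*10 = -30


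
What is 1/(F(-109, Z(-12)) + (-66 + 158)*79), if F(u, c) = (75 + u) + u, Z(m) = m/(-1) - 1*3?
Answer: 1/7125 ≈ 0.00014035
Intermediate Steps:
Z(m) = -3 - m (Z(m) = m*(-1) - 3 = -m - 3 = -3 - m)
F(u, c) = 75 + 2*u
1/(F(-109, Z(-12)) + (-66 + 158)*79) = 1/((75 + 2*(-109)) + (-66 + 158)*79) = 1/((75 - 218) + 92*79) = 1/(-143 + 7268) = 1/7125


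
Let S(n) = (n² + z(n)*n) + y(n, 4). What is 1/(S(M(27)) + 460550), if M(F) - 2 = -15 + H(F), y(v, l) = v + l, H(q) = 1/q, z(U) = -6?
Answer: 729/335913616 ≈ 2.1702e-6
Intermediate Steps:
H(q) = 1/q
y(v, l) = l + v
M(F) = -13 + 1/F (M(F) = 2 + (-15 + 1/F) = -13 + 1/F)
S(n) = 4 + n² - 5*n (S(n) = (n² - 6*n) + (4 + n) = 4 + n² - 5*n)
1/(S(M(27)) + 460550) = 1/((4 + (-13 + 1/27)² - 5*(-13 + 1/27)) + 460550) = 1/((4 + (-350/27)² - 5*(-350/27)) + 460550) = 1/((4 + 122500/729 + 1750/27) + 460550) = 1/(172666/729 + 460550) = 1/(335913616/729) = 729/335913616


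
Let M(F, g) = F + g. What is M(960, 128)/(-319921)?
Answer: -1088/319921 ≈ -0.0034008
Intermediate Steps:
M(960, 128)/(-319921) = (960 + 128)/(-319921) = 1088*(-1/319921) = -1088/319921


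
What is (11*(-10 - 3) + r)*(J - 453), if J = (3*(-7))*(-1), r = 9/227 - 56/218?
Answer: 1530845568/24743 ≈ 61870.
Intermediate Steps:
r = -5375/24743 (r = 9*(1/227) - 56*1/218 = 9/227 - 28/109 = -5375/24743 ≈ -0.21723)
J = 21 (J = -21*(-1) = 21)
(11*(-10 - 3) + r)*(J - 453) = (11*(-10 - 3) - 5375/24743)*(21 - 453) = (11*(-13) - 5375/24743)*(-432) = (-143 - 5375/24743)*(-432) = -3543624/24743*(-432) = 1530845568/24743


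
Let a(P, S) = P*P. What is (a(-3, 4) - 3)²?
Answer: 36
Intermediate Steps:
a(P, S) = P²
(a(-3, 4) - 3)² = ((-3)² - 3)² = (9 - 3)² = 6² = 36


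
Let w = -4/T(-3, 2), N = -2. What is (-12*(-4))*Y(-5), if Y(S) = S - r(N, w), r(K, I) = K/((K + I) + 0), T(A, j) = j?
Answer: -264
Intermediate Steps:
w = -2 (w = -4/2 = -1*2 = -2)
r(K, I) = K/(I + K) (r(K, I) = K/((I + K) + 0) = K/(I + K))
Y(S) = -½ + S (Y(S) = S - (-2)/(-2 - 2) = S - (-2)/(-4) = S - (-2)*(-1)/4 = S - 1*½ = S - ½ = -½ + S)
(-12*(-4))*Y(-5) = (-12*(-4))*(-½ - 5) = 48*(-11/2) = -264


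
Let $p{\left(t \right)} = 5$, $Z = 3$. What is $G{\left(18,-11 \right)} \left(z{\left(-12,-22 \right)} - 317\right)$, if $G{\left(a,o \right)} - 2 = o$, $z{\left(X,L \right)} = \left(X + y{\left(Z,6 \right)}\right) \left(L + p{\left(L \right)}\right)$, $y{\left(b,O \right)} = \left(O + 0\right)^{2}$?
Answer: $6525$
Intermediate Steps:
$y{\left(b,O \right)} = O^{2}$
$z{\left(X,L \right)} = \left(5 + L\right) \left(36 + X\right)$ ($z{\left(X,L \right)} = \left(X + 6^{2}\right) \left(L + 5\right) = \left(X + 36\right) \left(5 + L\right) = \left(36 + X\right) \left(5 + L\right) = \left(5 + L\right) \left(36 + X\right)$)
$G{\left(a,o \right)} = 2 + o$
$G{\left(18,-11 \right)} \left(z{\left(-12,-22 \right)} - 317\right) = \left(2 - 11\right) \left(\left(180 + 5 \left(-12\right) + 36 \left(-22\right) - -264\right) - 317\right) = - 9 \left(\left(180 - 60 - 792 + 264\right) - 317\right) = - 9 \left(-408 - 317\right) = \left(-9\right) \left(-725\right) = 6525$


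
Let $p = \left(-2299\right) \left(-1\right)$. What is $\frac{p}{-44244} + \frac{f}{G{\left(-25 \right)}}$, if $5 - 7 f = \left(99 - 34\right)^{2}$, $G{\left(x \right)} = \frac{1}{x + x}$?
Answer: $\frac{9335467907}{309708} \approx 30143.0$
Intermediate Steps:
$G{\left(x \right)} = \frac{1}{2 x}$
$f = - \frac{4220}{7}$ ($f = \frac{5}{7} - \frac{\left(99 - 34\right)^{2}}{7} = \frac{5}{7} - \frac{65^{2}}{7} = \frac{5}{7} - \frac{4225}{7} = - \frac{4220}{7} \approx -602.86$)
$p = 2299$
$\frac{p}{-44244} + \frac{f}{G{\left(-25 \right)}} = \frac{2299}{-44244} - \frac{4220}{7 \frac{1}{2 \left(-25\right)}} = 2299 \left(- \frac{1}{44244}\right) - \frac{4220}{7 \cdot \frac{1}{2} \left(- \frac{1}{25}\right)} = - \frac{2299}{44244} - \frac{4220}{7 \left(- \frac{1}{50}\right)} = - \frac{2299}{44244} - - \frac{211000}{7} = - \frac{2299}{44244} + \frac{211000}{7} = \frac{9335467907}{309708}$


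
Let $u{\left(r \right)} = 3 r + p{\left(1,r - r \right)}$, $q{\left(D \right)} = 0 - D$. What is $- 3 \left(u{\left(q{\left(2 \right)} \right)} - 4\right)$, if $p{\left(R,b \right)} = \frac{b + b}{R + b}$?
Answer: $30$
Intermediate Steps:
$q{\left(D \right)} = - D$
$p{\left(R,b \right)} = \frac{2 b}{R + b}$
$u{\left(r \right)} = 3 r$ ($u{\left(r \right)} = 3 r + \frac{2 \left(r - r\right)}{1 + \left(r - r\right)} = 3 r + 2 \cdot 0 \frac{1}{1 + 0} = 3 r + 2 \cdot 0 \cdot 1^{-1} = 3 r + 2 \cdot 0 \cdot 1 = 3 r + 0 = 3 r$)
$- 3 \left(u{\left(q{\left(2 \right)} \right)} - 4\right) = - 3 \left(3 \left(\left(-1\right) 2\right) - 4\right) = - 3 \left(3 \left(-2\right) - 4\right) = - 3 \left(-6 - 4\right) = \left(-3\right) \left(-10\right) = 30$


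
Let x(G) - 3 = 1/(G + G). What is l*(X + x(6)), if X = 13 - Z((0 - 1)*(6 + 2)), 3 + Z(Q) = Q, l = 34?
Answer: 5525/6 ≈ 920.83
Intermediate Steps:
x(G) = 3 + 1/(2*G) (x(G) = 3 + 1/(G + G) = 3 + 1/(2*G))
Z(Q) = -3 + Q
X = 24 (X = 13 - (-3 + (0 - 1)*(6 + 2)) = 13 - (-3 - 1*8) = 13 - (-3 - 8) = 13 - 1*(-11) = 13 + 11 = 24)
l*(X + x(6)) = 34*(24 + (3 + (½)/6)) = 34*(24 + (3 + (½)*(⅙))) = 34*(24 + (3 + 1/12)) = 34*(24 + 37/12) = 34*(325/12) = 5525/6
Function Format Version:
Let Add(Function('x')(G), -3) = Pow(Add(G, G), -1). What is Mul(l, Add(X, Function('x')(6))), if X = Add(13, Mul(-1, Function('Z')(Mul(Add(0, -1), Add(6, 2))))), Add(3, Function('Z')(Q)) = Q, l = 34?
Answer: Rational(5525, 6) ≈ 920.83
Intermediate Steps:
Function('x')(G) = Add(3, Mul(Rational(1, 2), Pow(G, -1))) (Function('x')(G) = Add(3, Pow(Add(G, G), -1)) = Add(3, Pow(Mul(2, G), -1)) = Add(3, Mul(Rational(1, 2), Pow(G, -1))))
Function('Z')(Q) = Add(-3, Q)
X = 24 (X = Add(13, Mul(-1, Add(-3, Mul(Add(0, -1), Add(6, 2))))) = Add(13, Mul(-1, Add(-3, Mul(-1, 8)))) = Add(13, Mul(-1, Add(-3, -8))) = Add(13, Mul(-1, -11)) = Add(13, 11) = 24)
Mul(l, Add(X, Function('x')(6))) = Mul(34, Add(24, Add(3, Mul(Rational(1, 2), Pow(6, -1))))) = Mul(34, Add(24, Add(3, Mul(Rational(1, 2), Rational(1, 6))))) = Mul(34, Add(24, Add(3, Rational(1, 12)))) = Mul(34, Add(24, Rational(37, 12))) = Mul(34, Rational(325, 12)) = Rational(5525, 6)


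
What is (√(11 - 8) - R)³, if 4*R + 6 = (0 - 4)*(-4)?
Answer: -305/8 + 87*√3/4 ≈ -0.45290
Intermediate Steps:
R = 5/2 (R = -3/2 + ((0 - 4)*(-4))/4 = -3/2 + (-4*(-4))/4 = -3/2 + (¼)*16 = -3/2 + 4 = 5/2 ≈ 2.5000)
(√(11 - 8) - R)³ = (√(11 - 8) - 1*5/2)³ = (√3 - 5/2)³ = (-5/2 + √3)³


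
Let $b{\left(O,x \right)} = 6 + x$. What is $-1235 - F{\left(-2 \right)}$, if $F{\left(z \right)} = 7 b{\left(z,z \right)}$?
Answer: $-1263$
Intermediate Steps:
$F{\left(z \right)} = 42 + 7 z$ ($F{\left(z \right)} = 7 \left(6 + z\right) = 42 + 7 z$)
$-1235 - F{\left(-2 \right)} = -1235 - \left(42 + 7 \left(-2\right)\right) = -1235 - \left(42 - 14\right) = -1235 - 28 = -1263$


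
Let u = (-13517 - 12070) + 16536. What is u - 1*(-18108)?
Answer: 9057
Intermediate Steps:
u = -9051 (u = -25587 + 16536 = -9051)
u - 1*(-18108) = -9051 - 1*(-18108) = -9051 + 18108 = 9057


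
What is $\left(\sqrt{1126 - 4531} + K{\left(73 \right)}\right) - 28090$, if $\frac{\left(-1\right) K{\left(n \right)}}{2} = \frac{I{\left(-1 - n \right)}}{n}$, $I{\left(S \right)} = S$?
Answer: $- \frac{2050422}{73} + i \sqrt{3405} \approx -28088.0 + 58.352 i$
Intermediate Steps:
$K{\left(n \right)} = - \frac{2 \left(-1 - n\right)}{n}$ ($K{\left(n \right)} = - 2 \frac{-1 - n}{n} = - \frac{2 \left(-1 - n\right)}{n}$)
$\left(\sqrt{1126 - 4531} + K{\left(73 \right)}\right) - 28090 = \left(\sqrt{1126 - 4531} + \left(2 + \frac{2}{73}\right)\right) - 28090 = \left(\sqrt{-3405} + \left(2 + 2 \cdot \frac{1}{73}\right)\right) - 28090 = \left(i \sqrt{3405} + \left(2 + \frac{2}{73}\right)\right) - 28090 = \left(i \sqrt{3405} + \frac{148}{73}\right) - 28090 = \left(\frac{148}{73} + i \sqrt{3405}\right) - 28090 = - \frac{2050422}{73} + i \sqrt{3405}$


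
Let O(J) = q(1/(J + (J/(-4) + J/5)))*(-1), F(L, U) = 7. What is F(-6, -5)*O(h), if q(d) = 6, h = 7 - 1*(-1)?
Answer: -42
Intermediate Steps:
h = 8 (h = 7 + 1 = 8)
O(J) = -6 (O(J) = 6*(-1) = -6)
F(-6, -5)*O(h) = 7*(-6) = -42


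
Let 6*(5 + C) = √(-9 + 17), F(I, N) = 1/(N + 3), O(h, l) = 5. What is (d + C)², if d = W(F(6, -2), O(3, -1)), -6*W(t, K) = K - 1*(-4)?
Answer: 1529/36 - 13*√2/3 ≈ 36.344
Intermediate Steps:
F(I, N) = 1/(3 + N)
W(t, K) = -⅔ - K/6 (W(t, K) = -(K - 1*(-4))/6 = -(K + 4)/6 = -(4 + K)/6 = -⅔ - K/6)
d = -3/2 (d = -⅔ - ⅙*5 = -⅔ - ⅚ = -3/2 ≈ -1.5000)
C = -5 + √2/3 (C = -5 + √(-9 + 17)/6 = -5 + √8/6 = -5 + (2*√2)/6 = -5 + √2/3 ≈ -4.5286)
(d + C)² = (-3/2 + (-5 + √2/3))² = (-13/2 + √2/3)²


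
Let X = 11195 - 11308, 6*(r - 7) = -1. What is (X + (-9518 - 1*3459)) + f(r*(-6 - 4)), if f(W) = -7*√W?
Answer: -13090 - 7*I*√615/3 ≈ -13090.0 - 57.865*I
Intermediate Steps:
r = 41/6 (r = 7 + (⅙)*(-1) = 7 - ⅙ = 41/6 ≈ 6.8333)
X = -113
(X + (-9518 - 1*3459)) + f(r*(-6 - 4)) = (-113 + (-9518 - 1*3459)) - 7*√246*√(-6 - 4)/6 = (-113 + (-9518 - 3459)) - 7*I*√615/3 = (-113 - 12977) - 7*I*√615/3 = -13090 - 7*I*√615/3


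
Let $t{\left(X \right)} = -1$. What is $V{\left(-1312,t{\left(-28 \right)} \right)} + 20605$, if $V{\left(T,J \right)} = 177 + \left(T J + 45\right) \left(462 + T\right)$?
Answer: $-1132668$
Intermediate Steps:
$V{\left(T,J \right)} = 177 + \left(45 + J T\right) \left(462 + T\right)$ ($V{\left(T,J \right)} = 177 + \left(J T + 45\right) \left(462 + T\right) = 177 + \left(45 + J T\right) \left(462 + T\right)$)
$V{\left(-1312,t{\left(-28 \right)} \right)} + 20605 = \left(20967 + 45 \left(-1312\right) - \left(-1312\right)^{2} + 462 \left(-1\right) \left(-1312\right)\right) + 20605 = \left(20967 - 59040 - 1721344 + 606144\right) + 20605 = -1153273 + 20605 = -1132668$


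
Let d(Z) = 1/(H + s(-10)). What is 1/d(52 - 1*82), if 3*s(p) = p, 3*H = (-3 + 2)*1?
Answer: -11/3 ≈ -3.6667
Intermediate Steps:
H = -⅓ (H = ((-3 + 2)*1)/3 = (-1*1)/3 = (⅓)*(-1) = -⅓ ≈ -0.33333)
s(p) = p/3
d(Z) = -3/11 (d(Z) = 1/(-⅓ + (⅓)*(-10)) = 1/(-⅓ - 10/3) = 1/(-11/3) = -3/11)
1/d(52 - 1*82) = 1/(-3/11) = -11/3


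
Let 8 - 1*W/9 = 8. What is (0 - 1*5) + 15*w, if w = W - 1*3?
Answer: -50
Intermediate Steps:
W = 0 (W = 72 - 9*8 = 72 - 72 = 0)
w = -3 (w = 0 - 1*3 = 0 - 3 = -3)
(0 - 1*5) + 15*w = (0 - 1*5) + 15*(-3) = (0 - 5) - 45 = -5 - 45 = -50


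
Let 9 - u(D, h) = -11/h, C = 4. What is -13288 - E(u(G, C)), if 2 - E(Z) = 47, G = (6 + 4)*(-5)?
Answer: -13243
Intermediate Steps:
G = -50 (G = 10*(-5) = -50)
u(D, h) = 9 + 11/h (u(D, h) = 9 - (-11)/h = 9 + 11/h)
E(Z) = -45 (E(Z) = 2 - 1*47 = 2 - 47 = -45)
-13288 - E(u(G, C)) = -13288 - 1*(-45) = -13288 + 45 = -13243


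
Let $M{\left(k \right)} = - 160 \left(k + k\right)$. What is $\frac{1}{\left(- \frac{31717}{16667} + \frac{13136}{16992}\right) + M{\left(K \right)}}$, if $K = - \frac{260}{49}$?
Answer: $\frac{123902478}{210241351471} \approx 0.00058933$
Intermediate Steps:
$K = - \frac{260}{49}$ ($K = \left(-260\right) \frac{1}{49} = - \frac{260}{49} \approx -5.3061$)
$M{\left(k \right)} = - 320 k$ ($M{\left(k \right)} = - 160 \cdot 2 k = - 320 k$)
$\frac{1}{\left(- \frac{31717}{16667} + \frac{13136}{16992}\right) + M{\left(K \right)}} = \frac{1}{\left(- \frac{31717}{16667} + \frac{13136}{16992}\right) - - \frac{83200}{49}} = \frac{1}{\left(\left(-31717\right) \frac{1}{16667} + 13136 \cdot \frac{1}{16992}\right) + \frac{83200}{49}} = \frac{1}{\left(- \frac{4531}{2381} + \frac{821}{1062}\right) + \frac{83200}{49}} = \frac{1}{- \frac{2857121}{2528622} + \frac{83200}{49}} = \frac{1}{\frac{210241351471}{123902478}} = \frac{123902478}{210241351471}$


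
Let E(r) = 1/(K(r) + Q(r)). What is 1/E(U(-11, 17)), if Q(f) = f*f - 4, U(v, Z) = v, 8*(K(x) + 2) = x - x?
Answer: 115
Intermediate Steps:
K(x) = -2 (K(x) = -2 + (x - x)/8 = -2 + (1/8)*0 = -2 + 0 = -2)
Q(f) = -4 + f**2 (Q(f) = f**2 - 4 = -4 + f**2)
E(r) = 1/(-6 + r**2) (E(r) = 1/(-2 + (-4 + r**2)) = 1/(-6 + r**2))
1/E(U(-11, 17)) = 1/(1/(-6 + (-11)**2)) = 1/(1/(-6 + 121)) = 1/(1/115) = 115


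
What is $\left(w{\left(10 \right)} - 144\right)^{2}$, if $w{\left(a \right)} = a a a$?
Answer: $732736$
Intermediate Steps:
$w{\left(a \right)} = a^{3}$ ($w{\left(a \right)} = a^{2} a = a^{3}$)
$\left(w{\left(10 \right)} - 144\right)^{2} = \left(10^{3} - 144\right)^{2} = \left(1000 - 144\right)^{2} = 856^{2} = 732736$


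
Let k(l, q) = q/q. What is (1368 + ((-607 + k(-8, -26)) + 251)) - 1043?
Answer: -30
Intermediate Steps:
k(l, q) = 1
(1368 + ((-607 + k(-8, -26)) + 251)) - 1043 = (1368 + ((-607 + 1) + 251)) - 1043 = (1368 + (-606 + 251)) - 1043 = (1368 - 355) - 1043 = 1013 - 1043 = -30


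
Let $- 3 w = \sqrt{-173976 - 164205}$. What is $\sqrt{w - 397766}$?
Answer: $\frac{\sqrt{-3579894 - 3 i \sqrt{338181}}}{3} \approx 0.15368 - 630.69 i$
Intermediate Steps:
$w = - \frac{i \sqrt{338181}}{3}$ ($w = - \frac{\sqrt{-173976 - 164205}}{3} = - \frac{\sqrt{-338181}}{3} = - \frac{i \sqrt{338181}}{3} \approx - 193.84 i$)
$\sqrt{w - 397766} = \sqrt{- \frac{i \sqrt{338181}}{3} - 397766} = \sqrt{-397766 - \frac{i \sqrt{338181}}{3}}$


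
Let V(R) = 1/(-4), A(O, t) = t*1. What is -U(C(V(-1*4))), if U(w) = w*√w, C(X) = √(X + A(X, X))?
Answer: -2^(¼)*I^(3/2)/2 ≈ 0.42045 - 0.42045*I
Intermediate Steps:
A(O, t) = t
V(R) = -¼
C(X) = √2*√X (C(X) = √(X + X) = √(2*X) = √2*√X)
U(w) = w^(3/2)
-U(C(V(-1*4))) = -(√2*√(-¼))^(3/2) = -(√2*(I/2))^(3/2) = -(I*√2/2)^(3/2) = -2^(¼)*I^(3/2)/2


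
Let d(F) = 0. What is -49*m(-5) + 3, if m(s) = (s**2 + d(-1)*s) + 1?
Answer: -1271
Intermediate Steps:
m(s) = 1 + s**2 (m(s) = (s**2 + 0*s) + 1 = (s**2 + 0) + 1 = s**2 + 1 = 1 + s**2)
-49*m(-5) + 3 = -49*(1 + (-5)**2) + 3 = -49*(1 + 25) + 3 = -49*26 + 3 = -1274 + 3 = -1271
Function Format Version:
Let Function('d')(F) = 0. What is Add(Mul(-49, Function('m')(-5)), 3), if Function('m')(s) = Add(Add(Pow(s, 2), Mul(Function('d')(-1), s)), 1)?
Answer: -1271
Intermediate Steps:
Function('m')(s) = Add(1, Pow(s, 2)) (Function('m')(s) = Add(Add(Pow(s, 2), Mul(0, s)), 1) = Add(Add(Pow(s, 2), 0), 1) = Add(Pow(s, 2), 1) = Add(1, Pow(s, 2)))
Add(Mul(-49, Function('m')(-5)), 3) = Add(Mul(-49, Add(1, Pow(-5, 2))), 3) = Add(Mul(-49, Add(1, 25)), 3) = Add(Mul(-49, 26), 3) = Add(-1274, 3) = -1271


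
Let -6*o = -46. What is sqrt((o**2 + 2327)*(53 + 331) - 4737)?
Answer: sqrt(8202615)/3 ≈ 954.67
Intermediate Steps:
o = 23/3 (o = -1/6*(-46) = 23/3 ≈ 7.6667)
sqrt((o**2 + 2327)*(53 + 331) - 4737) = sqrt(((23/3)**2 + 2327)*(53 + 331) - 4737) = sqrt((529/9 + 2327)*384 - 4737) = sqrt((21472/9)*384 - 4737) = sqrt(2748416/3 - 4737) = sqrt(2734205/3) = sqrt(8202615)/3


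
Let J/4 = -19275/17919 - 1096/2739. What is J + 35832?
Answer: 17761109884/495759 ≈ 35826.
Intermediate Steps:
J = -2926604/495759 (J = 4*(-19275/17919 - 1096/2739) = 4*(-19275*1/17919 - 1096*1/2739) = 4*(-6425/5973 - 1096/2739) = 4*(-731651/495759) = -2926604/495759 ≈ -5.9033)
J + 35832 = -2926604/495759 + 35832 = 17761109884/495759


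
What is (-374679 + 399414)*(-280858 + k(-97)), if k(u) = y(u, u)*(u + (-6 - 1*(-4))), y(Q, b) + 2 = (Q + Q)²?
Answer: -99103844640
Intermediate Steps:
y(Q, b) = -2 + 4*Q² (y(Q, b) = -2 + (Q + Q)² = -2 + (2*Q)² = -2 + 4*Q²)
k(u) = (-2 + u)*(-2 + 4*u²) (k(u) = (-2 + 4*u²)*(u + (-6 - 1*(-4))) = (-2 + 4*u²)*(u + (-6 + 4)) = (-2 + 4*u²)*(u - 2) = (-2 + 4*u²)*(-2 + u) = (-2 + u)*(-2 + 4*u²))
(-374679 + 399414)*(-280858 + k(-97)) = (-374679 + 399414)*(-280858 + 2*(-1 + 2*(-97)²)*(-2 - 97)) = 24735*(-280858 + 2*(-1 + 2*9409)*(-99)) = 24735*(-280858 + 2*(-1 + 18818)*(-99)) = 24735*(-280858 + 2*18817*(-99)) = 24735*(-280858 - 3725766) = 24735*(-4006624) = -99103844640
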